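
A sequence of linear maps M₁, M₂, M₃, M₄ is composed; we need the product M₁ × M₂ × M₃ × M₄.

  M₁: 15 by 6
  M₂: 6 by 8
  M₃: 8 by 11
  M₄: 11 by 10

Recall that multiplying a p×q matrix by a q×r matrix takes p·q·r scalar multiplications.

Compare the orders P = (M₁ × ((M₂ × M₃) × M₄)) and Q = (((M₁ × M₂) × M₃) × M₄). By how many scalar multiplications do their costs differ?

Order P = (M₁ × ((M₂ × M₃) × M₄)): (M₂ × M₃): 6×8 by 8×11 → 6×11, cost 6·8·11 = 528; ((M₂ × M₃) × M₄): 6×11 by 11×10 → 6×10, cost 6·11·10 = 660; cumulative 1188; (M₁ × ((M₂ × M₃) × M₄)): 15×6 by 6×10 → 15×10, cost 15·6·10 = 900; cumulative 2088. Total 2088.
Order Q = (((M₁ × M₂) × M₃) × M₄): (M₁ × M₂): 15×6 by 6×8 → 15×8, cost 15·6·8 = 720; ((M₁ × M₂) × M₃): 15×8 by 8×11 → 15×11, cost 15·8·11 = 1320; cumulative 2040; (((M₁ × M₂) × M₃) × M₄): 15×11 by 11×10 → 15×10, cost 15·11·10 = 1650; cumulative 3690. Total 3690.
Difference: |2088 − 3690| = 1602.

1602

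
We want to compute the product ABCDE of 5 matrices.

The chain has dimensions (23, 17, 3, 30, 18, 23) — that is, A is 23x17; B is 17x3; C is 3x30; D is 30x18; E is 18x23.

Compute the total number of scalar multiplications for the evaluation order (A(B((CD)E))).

(CD): 3×30 by 30×18 → 3×18, cost 3·30·18 = 1620
((CD)E): 3×18 by 18×23 → 3×23, cost 3·18·23 = 1242; cumulative 2862
(B((CD)E)): 17×3 by 3×23 → 17×23, cost 17·3·23 = 1173; cumulative 4035
(A(B((CD)E))): 23×17 by 17×23 → 23×23, cost 23·17·23 = 8993; cumulative 13028
Total: 13028 scalar multiplications.

13028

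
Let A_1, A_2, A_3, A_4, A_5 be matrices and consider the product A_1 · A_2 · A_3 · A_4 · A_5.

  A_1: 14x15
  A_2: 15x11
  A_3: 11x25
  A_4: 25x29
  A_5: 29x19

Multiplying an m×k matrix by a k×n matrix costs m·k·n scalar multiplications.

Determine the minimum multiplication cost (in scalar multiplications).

19272

Adjacent pairs: A_1A_2 = 14·15·11 = 2310; A_2A_3 = 15·11·25 = 4125; A_3A_4 = 11·25·29 = 7975; A_4A_5 = 25·29·19 = 13775.
Length 3: A_1..A_3: k=1: 0+4125+14·15·25=9375; k=2: 2310+0+14·11·25=6160 → min 6160 | A_2..A_4: k=2: 0+7975+15·11·29=12760; k=3: 4125+0+15·25·29=15000 → min 12760 | A_3..A_5: k=3: 0+13775+11·25·19=19000; k=4: 7975+0+11·29·19=14036 → min 14036.
Length 4: A_1..A_4: k=1: 0+12760+14·15·29=18850; k=2: 2310+7975+14·11·29=14751; k=3: 6160+0+14·25·29=16310 → min 14751 | A_2..A_5: k=2: 0+14036+15·11·19=17171; k=3: 4125+13775+15·25·19=25025; k=4: 12760+0+15·29·19=21025 → min 17171.
Length 5: A_1..A_5: k=1: 0+17171+14·15·19=21161; k=2: 2310+14036+14·11·19=19272; k=3: 6160+13775+14·25·19=26585; k=4: 14751+0+14·29·19=22465 → min 19272.
Optimal order: ((A_1 · A_2) · ((A_3 · A_4) · A_5)) with cost 19272.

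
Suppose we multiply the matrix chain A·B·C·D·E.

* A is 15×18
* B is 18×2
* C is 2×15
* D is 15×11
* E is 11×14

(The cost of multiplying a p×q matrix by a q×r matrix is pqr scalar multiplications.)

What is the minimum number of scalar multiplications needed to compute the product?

1598

Adjacent pairs: AB = 15·18·2 = 540; BC = 18·2·15 = 540; CD = 2·15·11 = 330; DE = 15·11·14 = 2310.
Length 3: A..C: k=1: 0+540+15·18·15=4590; k=2: 540+0+15·2·15=990 → min 990 | B..D: k=2: 0+330+18·2·11=726; k=3: 540+0+18·15·11=3510 → min 726 | C..E: k=3: 0+2310+2·15·14=2730; k=4: 330+0+2·11·14=638 → min 638.
Length 4: A..D: k=1: 0+726+15·18·11=3696; k=2: 540+330+15·2·11=1200; k=3: 990+0+15·15·11=3465 → min 1200 | B..E: k=2: 0+638+18·2·14=1142; k=3: 540+2310+18·15·14=6630; k=4: 726+0+18·11·14=3498 → min 1142.
Length 5: A..E: k=1: 0+1142+15·18·14=4922; k=2: 540+638+15·2·14=1598; k=3: 990+2310+15·15·14=6450; k=4: 1200+0+15·11·14=3510 → min 1598.
Optimal order: ((A·B)·((C·D)·E)) with cost 1598.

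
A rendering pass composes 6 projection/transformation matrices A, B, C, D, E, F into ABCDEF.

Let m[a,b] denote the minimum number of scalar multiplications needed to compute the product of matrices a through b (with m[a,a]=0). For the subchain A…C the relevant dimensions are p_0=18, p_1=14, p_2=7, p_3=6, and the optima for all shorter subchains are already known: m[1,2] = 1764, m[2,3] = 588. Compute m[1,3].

2100

m[1,3] = min over k∈[1,2] of m[1,k]+m[k+1,3]+p_{0}·p_k·p_{3}.
k=1: 0 + 588 + 18·14·6 = 2100; k=2: 1764 + 0 + 18·7·6 = 2520.
Minimum: 2100 at k=1.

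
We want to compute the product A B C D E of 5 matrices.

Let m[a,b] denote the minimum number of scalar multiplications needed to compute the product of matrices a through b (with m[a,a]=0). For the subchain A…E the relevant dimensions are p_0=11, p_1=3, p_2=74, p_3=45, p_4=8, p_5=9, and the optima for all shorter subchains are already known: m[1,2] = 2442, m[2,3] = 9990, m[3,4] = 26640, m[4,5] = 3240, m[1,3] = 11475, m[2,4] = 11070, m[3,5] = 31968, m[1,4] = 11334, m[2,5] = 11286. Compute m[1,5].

11583

m[1,5] = min over k∈[1,4] of m[1,k]+m[k+1,5]+p_{0}·p_k·p_{5}.
k=1: 0 + 11286 + 11·3·9 = 11583; k=2: 2442 + 31968 + 11·74·9 = 41736; k=3: 11475 + 3240 + 11·45·9 = 19170; k=4: 11334 + 0 + 11·8·9 = 12126.
Minimum: 11583 at k=1.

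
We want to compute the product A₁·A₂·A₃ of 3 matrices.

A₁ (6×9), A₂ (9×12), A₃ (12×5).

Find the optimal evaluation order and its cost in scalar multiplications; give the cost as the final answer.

(A₁·(A₂·A₃)): cost 810.
((A₁·A₂)·A₃): cost 1008.
Optimal: (A₁·(A₂·A₃)) with cost 810.

810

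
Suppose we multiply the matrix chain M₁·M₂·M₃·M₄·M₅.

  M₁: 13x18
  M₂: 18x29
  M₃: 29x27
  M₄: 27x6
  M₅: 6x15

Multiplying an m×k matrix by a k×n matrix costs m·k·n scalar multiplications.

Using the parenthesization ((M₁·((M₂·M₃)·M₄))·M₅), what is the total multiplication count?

(M₂·M₃): 18×29 by 29×27 → 18×27, cost 18·29·27 = 14094
((M₂·M₃)·M₄): 18×27 by 27×6 → 18×6, cost 18·27·6 = 2916; cumulative 17010
(M₁·((M₂·M₃)·M₄)): 13×18 by 18×6 → 13×6, cost 13·18·6 = 1404; cumulative 18414
((M₁·((M₂·M₃)·M₄))·M₅): 13×6 by 6×15 → 13×15, cost 13·6·15 = 1170; cumulative 19584
Total: 19584 scalar multiplications.

19584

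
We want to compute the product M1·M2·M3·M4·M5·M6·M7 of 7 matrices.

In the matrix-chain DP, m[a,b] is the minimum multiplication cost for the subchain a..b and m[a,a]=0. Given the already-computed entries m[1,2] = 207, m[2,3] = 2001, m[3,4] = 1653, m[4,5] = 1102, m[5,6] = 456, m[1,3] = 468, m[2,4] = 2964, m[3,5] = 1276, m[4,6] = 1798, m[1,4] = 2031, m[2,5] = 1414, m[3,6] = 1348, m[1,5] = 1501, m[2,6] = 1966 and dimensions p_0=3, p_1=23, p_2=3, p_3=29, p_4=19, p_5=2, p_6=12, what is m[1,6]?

m[1,6] = min over k∈[1,5] of m[1,k]+m[k+1,6]+p_{0}·p_k·p_{6}.
k=1: 0 + 1966 + 3·23·12 = 2794; k=2: 207 + 1348 + 3·3·12 = 1663; k=3: 468 + 1798 + 3·29·12 = 3310; k=4: 2031 + 456 + 3·19·12 = 3171; k=5: 1501 + 0 + 3·2·12 = 1573.
Minimum: 1573 at k=5.

1573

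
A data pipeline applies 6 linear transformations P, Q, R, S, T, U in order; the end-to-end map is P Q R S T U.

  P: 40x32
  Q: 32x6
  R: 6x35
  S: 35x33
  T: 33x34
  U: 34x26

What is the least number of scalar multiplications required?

Adjacent pairs: PQ = 40·32·6 = 7680; QR = 32·6·35 = 6720; RS = 6·35·33 = 6930; ST = 35·33·34 = 39270; TU = 33·34·26 = 29172.
Length 3: P..R: k=1: 0+6720+40·32·35=51520; k=2: 7680+0+40·6·35=16080 → min 16080 | Q..S: k=2: 0+6930+32·6·33=13266; k=3: 6720+0+32·35·33=43680 → min 13266 | R..T: k=3: 0+39270+6·35·34=46410; k=4: 6930+0+6·33·34=13662 → min 13662 | S..U: k=4: 0+29172+35·33·26=59202; k=5: 39270+0+35·34·26=70210 → min 59202.
Length 4: P..S: k=1: 0+13266+40·32·33=55506; k=2: 7680+6930+40·6·33=22530; k=3: 16080+0+40·35·33=62280 → min 22530 | Q..T: k=2: 0+13662+32·6·34=20190; k=3: 6720+39270+32·35·34=84070; k=4: 13266+0+32·33·34=49170 → min 20190 | R..U: k=3: 0+59202+6·35·26=64662; k=4: 6930+29172+6·33·26=41250; k=5: 13662+0+6·34·26=18966 → min 18966.
Length 5: P..T: k=1: 0+20190+40·32·34=63710; k=2: 7680+13662+40·6·34=29502; k=3: 16080+39270+40·35·34=102950; k=4: 22530+0+40·33·34=67410 → min 29502 | Q..U: k=2: 0+18966+32·6·26=23958; k=3: 6720+59202+32·35·26=95042; k=4: 13266+29172+32·33·26=69894; k=5: 20190+0+32·34·26=48478 → min 23958.
Length 6: P..U: k=1: 0+23958+40·32·26=57238; k=2: 7680+18966+40·6·26=32886; k=3: 16080+59202+40·35·26=111682; k=4: 22530+29172+40·33·26=86022; k=5: 29502+0+40·34·26=64862 → min 32886.
Optimal order: ((P Q) (((R S) T) U)) with cost 32886.

32886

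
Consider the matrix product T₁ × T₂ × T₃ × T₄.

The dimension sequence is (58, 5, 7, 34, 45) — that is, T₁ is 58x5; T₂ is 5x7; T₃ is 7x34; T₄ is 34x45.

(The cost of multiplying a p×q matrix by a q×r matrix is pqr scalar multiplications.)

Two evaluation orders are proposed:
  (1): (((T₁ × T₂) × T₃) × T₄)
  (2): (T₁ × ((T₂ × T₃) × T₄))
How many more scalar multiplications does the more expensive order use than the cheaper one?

82684

Order (1) = (((T₁ × T₂) × T₃) × T₄): (T₁ × T₂): 58×5 by 5×7 → 58×7, cost 58·5·7 = 2030; ((T₁ × T₂) × T₃): 58×7 by 7×34 → 58×34, cost 58·7·34 = 13804; cumulative 15834; (((T₁ × T₂) × T₃) × T₄): 58×34 by 34×45 → 58×45, cost 58·34·45 = 88740; cumulative 104574. Total 104574.
Order (2) = (T₁ × ((T₂ × T₃) × T₄)): (T₂ × T₃): 5×7 by 7×34 → 5×34, cost 5·7·34 = 1190; ((T₂ × T₃) × T₄): 5×34 by 34×45 → 5×45, cost 5·34·45 = 7650; cumulative 8840; (T₁ × ((T₂ × T₃) × T₄)): 58×5 by 5×45 → 58×45, cost 58·5·45 = 13050; cumulative 21890. Total 21890.
Difference: |104574 − 21890| = 82684.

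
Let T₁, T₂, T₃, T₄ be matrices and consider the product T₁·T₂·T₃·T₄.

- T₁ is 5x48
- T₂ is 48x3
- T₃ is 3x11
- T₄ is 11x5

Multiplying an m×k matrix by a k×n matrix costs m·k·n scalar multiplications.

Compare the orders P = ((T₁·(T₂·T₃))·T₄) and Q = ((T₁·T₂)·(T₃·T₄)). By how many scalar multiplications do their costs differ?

3539

Order P = ((T₁·(T₂·T₃))·T₄): (T₂·T₃): 48×3 by 3×11 → 48×11, cost 48·3·11 = 1584; (T₁·(T₂·T₃)): 5×48 by 48×11 → 5×11, cost 5·48·11 = 2640; cumulative 4224; ((T₁·(T₂·T₃))·T₄): 5×11 by 11×5 → 5×5, cost 5·11·5 = 275; cumulative 4499. Total 4499.
Order Q = ((T₁·T₂)·(T₃·T₄)): (T₁·T₂): 5×48 by 48×3 → 5×3, cost 5·48·3 = 720; (T₃·T₄): 3×11 by 11×5 → 3×5, cost 3·11·5 = 165; ((T₁·T₂)·(T₃·T₄)): 5×3 by 3×5 → 5×5, cost 5·3·5 = 75; cumulative 960. Total 960.
Difference: |4499 − 960| = 3539.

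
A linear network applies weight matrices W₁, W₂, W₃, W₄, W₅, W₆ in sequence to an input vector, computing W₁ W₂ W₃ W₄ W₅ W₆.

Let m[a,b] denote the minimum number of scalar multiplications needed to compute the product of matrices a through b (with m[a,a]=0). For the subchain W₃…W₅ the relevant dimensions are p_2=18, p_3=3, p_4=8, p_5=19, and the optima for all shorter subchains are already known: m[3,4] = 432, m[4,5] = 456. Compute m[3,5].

1482

m[3,5] = min over k∈[3,4] of m[3,k]+m[k+1,5]+p_{2}·p_k·p_{5}.
k=3: 0 + 456 + 18·3·19 = 1482; k=4: 432 + 0 + 18·8·19 = 3168.
Minimum: 1482 at k=3.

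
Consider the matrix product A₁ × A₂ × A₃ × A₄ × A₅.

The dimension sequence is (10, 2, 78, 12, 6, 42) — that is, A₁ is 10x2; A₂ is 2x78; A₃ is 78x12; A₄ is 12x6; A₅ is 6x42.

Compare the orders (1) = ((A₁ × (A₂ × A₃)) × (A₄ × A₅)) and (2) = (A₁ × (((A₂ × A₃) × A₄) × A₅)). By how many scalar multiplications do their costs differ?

6816

Order (1) = ((A₁ × (A₂ × A₃)) × (A₄ × A₅)): (A₂ × A₃): 2×78 by 78×12 → 2×12, cost 2·78·12 = 1872; (A₁ × (A₂ × A₃)): 10×2 by 2×12 → 10×12, cost 10·2·12 = 240; cumulative 2112; (A₄ × A₅): 12×6 by 6×42 → 12×42, cost 12·6·42 = 3024; ((A₁ × (A₂ × A₃)) × (A₄ × A₅)): 10×12 by 12×42 → 10×42, cost 10·12·42 = 5040; cumulative 10176. Total 10176.
Order (2) = (A₁ × (((A₂ × A₃) × A₄) × A₅)): (A₂ × A₃): 2×78 by 78×12 → 2×12, cost 2·78·12 = 1872; ((A₂ × A₃) × A₄): 2×12 by 12×6 → 2×6, cost 2·12·6 = 144; cumulative 2016; (((A₂ × A₃) × A₄) × A₅): 2×6 by 6×42 → 2×42, cost 2·6·42 = 504; cumulative 2520; (A₁ × (((A₂ × A₃) × A₄) × A₅)): 10×2 by 2×42 → 10×42, cost 10·2·42 = 840; cumulative 3360. Total 3360.
Difference: |10176 − 3360| = 6816.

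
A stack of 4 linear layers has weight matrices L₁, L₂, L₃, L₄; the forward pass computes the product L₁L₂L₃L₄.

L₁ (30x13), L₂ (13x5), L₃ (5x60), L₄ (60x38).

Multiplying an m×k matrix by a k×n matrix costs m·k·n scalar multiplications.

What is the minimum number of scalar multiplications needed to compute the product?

Adjacent pairs: L₁L₂ = 30·13·5 = 1950; L₂L₃ = 13·5·60 = 3900; L₃L₄ = 5·60·38 = 11400.
Length 3: L₁..L₃: k=1: 0+3900+30·13·60=27300; k=2: 1950+0+30·5·60=10950 → min 10950 | L₂..L₄: k=2: 0+11400+13·5·38=13870; k=3: 3900+0+13·60·38=33540 → min 13870.
Length 4: L₁..L₄: k=1: 0+13870+30·13·38=28690; k=2: 1950+11400+30·5·38=19050; k=3: 10950+0+30·60·38=79350 → min 19050.
Optimal order: ((L₁L₂)(L₃L₄)) with cost 19050.

19050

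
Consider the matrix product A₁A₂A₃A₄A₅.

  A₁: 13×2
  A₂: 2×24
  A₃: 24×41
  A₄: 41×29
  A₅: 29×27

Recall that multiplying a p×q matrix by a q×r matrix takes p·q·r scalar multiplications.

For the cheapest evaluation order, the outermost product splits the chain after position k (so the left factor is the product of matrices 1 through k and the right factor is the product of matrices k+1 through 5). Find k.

Adjacent pairs: A₁A₂ = 13·2·24 = 624; A₂A₃ = 2·24·41 = 1968; A₃A₄ = 24·41·29 = 28536; A₄A₅ = 41·29·27 = 32103.
Length 3: A₁..A₃: k=1: 0+1968+13·2·41=3034; k=2: 624+0+13·24·41=13416 → min 3034 | A₂..A₄: k=2: 0+28536+2·24·29=29928; k=3: 1968+0+2·41·29=4346 → min 4346 | A₃..A₅: k=3: 0+32103+24·41·27=58671; k=4: 28536+0+24·29·27=47328 → min 47328.
Length 4: A₁..A₄: k=1: 0+4346+13·2·29=5100; k=2: 624+28536+13·24·29=38208; k=3: 3034+0+13·41·29=18491 → min 5100 | A₂..A₅: k=2: 0+47328+2·24·27=48624; k=3: 1968+32103+2·41·27=36285; k=4: 4346+0+2·29·27=5912 → min 5912.
Top-level splits: k=1: (A₁..A₁)·(A₂..A₅) → 0+5912+13·2·27 = 6614; k=2: (A₁..A₂)·(A₃..A₅) → 624+47328+13·24·27 = 56376; k=3: (A₁..A₃)·(A₄..A₅) → 3034+32103+13·41·27 = 49528; k=4: (A₁..A₄)·(A₅..A₅) → 5100+0+13·29·27 = 15279.
Best split is after A₁, i.e. k = 1.

1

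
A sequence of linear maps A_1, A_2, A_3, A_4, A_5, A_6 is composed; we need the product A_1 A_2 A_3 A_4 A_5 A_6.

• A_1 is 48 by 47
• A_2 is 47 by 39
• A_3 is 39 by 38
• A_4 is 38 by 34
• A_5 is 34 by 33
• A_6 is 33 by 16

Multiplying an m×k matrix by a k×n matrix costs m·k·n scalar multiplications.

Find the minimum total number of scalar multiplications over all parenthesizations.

Adjacent pairs: A_1A_2 = 48·47·39 = 87984; A_2A_3 = 47·39·38 = 69654; A_3A_4 = 39·38·34 = 50388; A_4A_5 = 38·34·33 = 42636; A_5A_6 = 34·33·16 = 17952.
Length 3: A_1..A_3: k=1: 0+69654+48·47·38=155382; k=2: 87984+0+48·39·38=159120 → min 155382 | A_2..A_4: k=2: 0+50388+47·39·34=112710; k=3: 69654+0+47·38·34=130378 → min 112710 | A_3..A_5: k=3: 0+42636+39·38·33=91542; k=4: 50388+0+39·34·33=94146 → min 91542 | A_4..A_6: k=4: 0+17952+38·34·16=38624; k=5: 42636+0+38·33·16=62700 → min 38624.
Length 4: A_1..A_4: k=1: 0+112710+48·47·34=189414; k=2: 87984+50388+48·39·34=202020; k=3: 155382+0+48·38·34=217398 → min 189414 | A_2..A_5: k=2: 0+91542+47·39·33=152031; k=3: 69654+42636+47·38·33=171228; k=4: 112710+0+47·34·33=165444 → min 152031 | A_3..A_6: k=3: 0+38624+39·38·16=62336; k=4: 50388+17952+39·34·16=89556; k=5: 91542+0+39·33·16=112134 → min 62336.
Length 5: A_1..A_5: k=1: 0+152031+48·47·33=226479; k=2: 87984+91542+48·39·33=241302; k=3: 155382+42636+48·38·33=258210; k=4: 189414+0+48·34·33=243270 → min 226479 | A_2..A_6: k=2: 0+62336+47·39·16=91664; k=3: 69654+38624+47·38·16=136854; k=4: 112710+17952+47·34·16=156230; k=5: 152031+0+47·33·16=176847 → min 91664.
Length 6: A_1..A_6: k=1: 0+91664+48·47·16=127760; k=2: 87984+62336+48·39·16=180272; k=3: 155382+38624+48·38·16=223190; k=4: 189414+17952+48·34·16=233478; k=5: 226479+0+48·33·16=251823 → min 127760.
Optimal order: (A_1 (A_2 (A_3 (A_4 (A_5 A_6))))) with cost 127760.

127760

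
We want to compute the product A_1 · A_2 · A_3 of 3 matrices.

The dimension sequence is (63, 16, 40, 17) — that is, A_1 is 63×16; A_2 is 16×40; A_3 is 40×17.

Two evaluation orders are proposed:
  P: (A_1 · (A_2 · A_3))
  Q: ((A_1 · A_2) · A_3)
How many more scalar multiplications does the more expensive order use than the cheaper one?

Order P = (A_1 · (A_2 · A_3)): (A_2 · A_3): 16×40 by 40×17 → 16×17, cost 16·40·17 = 10880; (A_1 · (A_2 · A_3)): 63×16 by 16×17 → 63×17, cost 63·16·17 = 17136; cumulative 28016. Total 28016.
Order Q = ((A_1 · A_2) · A_3): (A_1 · A_2): 63×16 by 16×40 → 63×40, cost 63·16·40 = 40320; ((A_1 · A_2) · A_3): 63×40 by 40×17 → 63×17, cost 63·40·17 = 42840; cumulative 83160. Total 83160.
Difference: |28016 − 83160| = 55144.

55144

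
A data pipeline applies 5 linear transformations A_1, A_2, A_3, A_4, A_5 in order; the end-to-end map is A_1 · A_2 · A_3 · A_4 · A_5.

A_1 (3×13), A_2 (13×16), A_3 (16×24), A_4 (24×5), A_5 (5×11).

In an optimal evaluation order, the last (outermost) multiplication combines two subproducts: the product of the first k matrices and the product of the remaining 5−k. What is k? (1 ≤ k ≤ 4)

Adjacent pairs: A_1A_2 = 3·13·16 = 624; A_2A_3 = 13·16·24 = 4992; A_3A_4 = 16·24·5 = 1920; A_4A_5 = 24·5·11 = 1320.
Length 3: A_1..A_3: k=1: 0+4992+3·13·24=5928; k=2: 624+0+3·16·24=1776 → min 1776 | A_2..A_4: k=2: 0+1920+13·16·5=2960; k=3: 4992+0+13·24·5=6552 → min 2960 | A_3..A_5: k=3: 0+1320+16·24·11=5544; k=4: 1920+0+16·5·11=2800 → min 2800.
Length 4: A_1..A_4: k=1: 0+2960+3·13·5=3155; k=2: 624+1920+3·16·5=2784; k=3: 1776+0+3·24·5=2136 → min 2136 | A_2..A_5: k=2: 0+2800+13·16·11=5088; k=3: 4992+1320+13·24·11=9744; k=4: 2960+0+13·5·11=3675 → min 3675.
Top-level splits: k=1: (A_1..A_1)·(A_2..A_5) → 0+3675+3·13·11 = 4104; k=2: (A_1..A_2)·(A_3..A_5) → 624+2800+3·16·11 = 3952; k=3: (A_1..A_3)·(A_4..A_5) → 1776+1320+3·24·11 = 3888; k=4: (A_1..A_4)·(A_5..A_5) → 2136+0+3·5·11 = 2301.
Best split is after A_4, i.e. k = 4.

4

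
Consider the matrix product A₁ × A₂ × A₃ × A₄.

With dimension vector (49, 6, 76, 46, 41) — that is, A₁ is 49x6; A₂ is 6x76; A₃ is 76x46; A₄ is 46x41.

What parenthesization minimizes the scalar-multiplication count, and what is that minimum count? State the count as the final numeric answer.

Adjacent pairs: A₁A₂ = 49·6·76 = 22344; A₂A₃ = 6·76·46 = 20976; A₃A₄ = 76·46·41 = 143336.
Length 3: A₁..A₃: k=1: 0+20976+49·6·46=34500; k=2: 22344+0+49·76·46=193648 → min 34500 | A₂..A₄: k=2: 0+143336+6·76·41=162032; k=3: 20976+0+6·46·41=32292 → min 32292.
Length 4: A₁..A₄: k=1: 0+32292+49·6·41=44346; k=2: 22344+143336+49·76·41=318364; k=3: 34500+0+49·46·41=126914 → min 44346.
Optimal parenthesization: (A₁ × ((A₂ × A₃) × A₄)) with cost 44346.

44346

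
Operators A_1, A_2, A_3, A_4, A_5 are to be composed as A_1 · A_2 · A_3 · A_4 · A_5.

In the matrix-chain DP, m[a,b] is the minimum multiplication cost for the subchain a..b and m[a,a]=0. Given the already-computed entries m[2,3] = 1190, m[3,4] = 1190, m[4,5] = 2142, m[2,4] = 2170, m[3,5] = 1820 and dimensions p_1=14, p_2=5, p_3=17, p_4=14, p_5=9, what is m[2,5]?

2450

m[2,5] = min over k∈[2,4] of m[2,k]+m[k+1,5]+p_{1}·p_k·p_{5}.
k=2: 0 + 1820 + 14·5·9 = 2450; k=3: 1190 + 2142 + 14·17·9 = 5474; k=4: 2170 + 0 + 14·14·9 = 3934.
Minimum: 2450 at k=2.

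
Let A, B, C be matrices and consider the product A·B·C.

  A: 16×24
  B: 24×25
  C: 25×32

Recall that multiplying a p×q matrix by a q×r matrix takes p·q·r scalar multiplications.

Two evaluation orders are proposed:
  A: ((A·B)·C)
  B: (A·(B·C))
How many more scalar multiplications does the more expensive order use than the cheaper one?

Order A = ((A·B)·C): (A·B): 16×24 by 24×25 → 16×25, cost 16·24·25 = 9600; ((A·B)·C): 16×25 by 25×32 → 16×32, cost 16·25·32 = 12800; cumulative 22400. Total 22400.
Order B = (A·(B·C)): (B·C): 24×25 by 25×32 → 24×32, cost 24·25·32 = 19200; (A·(B·C)): 16×24 by 24×32 → 16×32, cost 16·24·32 = 12288; cumulative 31488. Total 31488.
Difference: |22400 − 31488| = 9088.

9088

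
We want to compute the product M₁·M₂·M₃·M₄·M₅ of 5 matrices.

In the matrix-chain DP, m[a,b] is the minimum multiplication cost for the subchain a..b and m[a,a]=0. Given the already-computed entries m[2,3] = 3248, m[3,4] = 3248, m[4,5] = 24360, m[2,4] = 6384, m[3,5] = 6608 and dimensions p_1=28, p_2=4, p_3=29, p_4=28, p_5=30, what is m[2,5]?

9968

m[2,5] = min over k∈[2,4] of m[2,k]+m[k+1,5]+p_{1}·p_k·p_{5}.
k=2: 0 + 6608 + 28·4·30 = 9968; k=3: 3248 + 24360 + 28·29·30 = 51968; k=4: 6384 + 0 + 28·28·30 = 29904.
Minimum: 9968 at k=2.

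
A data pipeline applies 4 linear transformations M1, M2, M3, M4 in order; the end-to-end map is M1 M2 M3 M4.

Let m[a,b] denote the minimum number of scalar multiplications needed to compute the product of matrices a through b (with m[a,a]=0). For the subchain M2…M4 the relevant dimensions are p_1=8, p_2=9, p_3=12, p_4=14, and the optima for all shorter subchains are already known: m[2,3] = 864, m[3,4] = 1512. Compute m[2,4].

2208

m[2,4] = min over k∈[2,3] of m[2,k]+m[k+1,4]+p_{1}·p_k·p_{4}.
k=2: 0 + 1512 + 8·9·14 = 2520; k=3: 864 + 0 + 8·12·14 = 2208.
Minimum: 2208 at k=3.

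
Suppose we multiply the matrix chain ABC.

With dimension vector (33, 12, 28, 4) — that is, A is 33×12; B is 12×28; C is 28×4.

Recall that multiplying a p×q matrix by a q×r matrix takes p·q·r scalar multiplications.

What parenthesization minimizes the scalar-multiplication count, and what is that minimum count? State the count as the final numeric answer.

(A(BC)): cost 2928.
((AB)C): cost 14784.
Optimal: (A(BC)) with cost 2928.

2928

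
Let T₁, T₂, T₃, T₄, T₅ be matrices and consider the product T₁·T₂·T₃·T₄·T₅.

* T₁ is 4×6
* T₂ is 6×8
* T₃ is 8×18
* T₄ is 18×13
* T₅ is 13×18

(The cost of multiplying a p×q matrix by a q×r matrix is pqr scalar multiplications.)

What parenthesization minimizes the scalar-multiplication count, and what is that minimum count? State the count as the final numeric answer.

Adjacent pairs: T₁T₂ = 4·6·8 = 192; T₂T₃ = 6·8·18 = 864; T₃T₄ = 8·18·13 = 1872; T₄T₅ = 18·13·18 = 4212.
Length 3: T₁..T₃: k=1: 0+864+4·6·18=1296; k=2: 192+0+4·8·18=768 → min 768 | T₂..T₄: k=2: 0+1872+6·8·13=2496; k=3: 864+0+6·18·13=2268 → min 2268 | T₃..T₅: k=3: 0+4212+8·18·18=6804; k=4: 1872+0+8·13·18=3744 → min 3744.
Length 4: T₁..T₄: k=1: 0+2268+4·6·13=2580; k=2: 192+1872+4·8·13=2480; k=3: 768+0+4·18·13=1704 → min 1704 | T₂..T₅: k=2: 0+3744+6·8·18=4608; k=3: 864+4212+6·18·18=7020; k=4: 2268+0+6·13·18=3672 → min 3672.
Length 5: T₁..T₅: k=1: 0+3672+4·6·18=4104; k=2: 192+3744+4·8·18=4512; k=3: 768+4212+4·18·18=6276; k=4: 1704+0+4·13·18=2640 → min 2640.
Optimal parenthesization: ((((T₁·T₂)·T₃)·T₄)·T₅) with cost 2640.

2640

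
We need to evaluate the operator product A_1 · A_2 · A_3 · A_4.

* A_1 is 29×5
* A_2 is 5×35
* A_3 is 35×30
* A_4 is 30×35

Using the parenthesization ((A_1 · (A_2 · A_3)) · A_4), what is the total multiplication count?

40050

(A_2 · A_3): 5×35 by 35×30 → 5×30, cost 5·35·30 = 5250
(A_1 · (A_2 · A_3)): 29×5 by 5×30 → 29×30, cost 29·5·30 = 4350; cumulative 9600
((A_1 · (A_2 · A_3)) · A_4): 29×30 by 30×35 → 29×35, cost 29·30·35 = 30450; cumulative 40050
Total: 40050 scalar multiplications.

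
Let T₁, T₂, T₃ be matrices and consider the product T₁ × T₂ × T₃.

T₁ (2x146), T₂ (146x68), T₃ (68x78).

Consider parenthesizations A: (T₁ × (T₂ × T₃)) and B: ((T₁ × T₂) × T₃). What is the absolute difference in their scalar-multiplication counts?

Order A = (T₁ × (T₂ × T₃)): (T₂ × T₃): 146×68 by 68×78 → 146×78, cost 146·68·78 = 774384; (T₁ × (T₂ × T₃)): 2×146 by 146×78 → 2×78, cost 2·146·78 = 22776; cumulative 797160. Total 797160.
Order B = ((T₁ × T₂) × T₃): (T₁ × T₂): 2×146 by 146×68 → 2×68, cost 2·146·68 = 19856; ((T₁ × T₂) × T₃): 2×68 by 68×78 → 2×78, cost 2·68·78 = 10608; cumulative 30464. Total 30464.
Difference: |797160 − 30464| = 766696.

766696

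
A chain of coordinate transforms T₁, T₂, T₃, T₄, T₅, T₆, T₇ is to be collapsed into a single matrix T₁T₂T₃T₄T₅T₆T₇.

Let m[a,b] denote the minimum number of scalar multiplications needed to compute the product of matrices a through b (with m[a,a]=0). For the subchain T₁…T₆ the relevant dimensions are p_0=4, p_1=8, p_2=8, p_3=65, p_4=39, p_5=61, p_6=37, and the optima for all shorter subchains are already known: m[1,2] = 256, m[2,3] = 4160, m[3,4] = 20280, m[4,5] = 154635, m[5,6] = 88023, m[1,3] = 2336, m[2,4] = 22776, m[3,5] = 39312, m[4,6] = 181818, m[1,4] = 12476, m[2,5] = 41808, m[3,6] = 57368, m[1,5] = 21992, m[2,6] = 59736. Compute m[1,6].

m[1,6] = min over k∈[1,5] of m[1,k]+m[k+1,6]+p_{0}·p_k·p_{6}.
k=1: 0 + 59736 + 4·8·37 = 60920; k=2: 256 + 57368 + 4·8·37 = 58808; k=3: 2336 + 181818 + 4·65·37 = 193774; k=4: 12476 + 88023 + 4·39·37 = 106271; k=5: 21992 + 0 + 4·61·37 = 31020.
Minimum: 31020 at k=5.

31020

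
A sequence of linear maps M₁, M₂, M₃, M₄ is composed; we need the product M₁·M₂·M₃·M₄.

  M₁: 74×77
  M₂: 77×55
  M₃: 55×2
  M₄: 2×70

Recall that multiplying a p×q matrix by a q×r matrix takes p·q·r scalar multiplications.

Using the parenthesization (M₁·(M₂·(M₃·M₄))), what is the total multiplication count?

(M₃·M₄): 55×2 by 2×70 → 55×70, cost 55·2·70 = 7700
(M₂·(M₃·M₄)): 77×55 by 55×70 → 77×70, cost 77·55·70 = 296450; cumulative 304150
(M₁·(M₂·(M₃·M₄))): 74×77 by 77×70 → 74×70, cost 74·77·70 = 398860; cumulative 703010
Total: 703010 scalar multiplications.

703010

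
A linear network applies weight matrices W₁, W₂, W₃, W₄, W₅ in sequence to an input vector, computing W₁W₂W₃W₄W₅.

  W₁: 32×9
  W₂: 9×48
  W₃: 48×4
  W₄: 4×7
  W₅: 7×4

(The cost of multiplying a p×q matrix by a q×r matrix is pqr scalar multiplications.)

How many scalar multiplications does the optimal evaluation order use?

Adjacent pairs: W₁W₂ = 32·9·48 = 13824; W₂W₃ = 9·48·4 = 1728; W₃W₄ = 48·4·7 = 1344; W₄W₅ = 4·7·4 = 112.
Length 3: W₁..W₃: k=1: 0+1728+32·9·4=2880; k=2: 13824+0+32·48·4=19968 → min 2880 | W₂..W₄: k=2: 0+1344+9·48·7=4368; k=3: 1728+0+9·4·7=1980 → min 1980 | W₃..W₅: k=3: 0+112+48·4·4=880; k=4: 1344+0+48·7·4=2688 → min 880.
Length 4: W₁..W₄: k=1: 0+1980+32·9·7=3996; k=2: 13824+1344+32·48·7=25920; k=3: 2880+0+32·4·7=3776 → min 3776 | W₂..W₅: k=2: 0+880+9·48·4=2608; k=3: 1728+112+9·4·4=1984; k=4: 1980+0+9·7·4=2232 → min 1984.
Length 5: W₁..W₅: k=1: 0+1984+32·9·4=3136; k=2: 13824+880+32·48·4=20848; k=3: 2880+112+32·4·4=3504; k=4: 3776+0+32·7·4=4672 → min 3136.
Optimal order: (W₁((W₂W₃)(W₄W₅))) with cost 3136.

3136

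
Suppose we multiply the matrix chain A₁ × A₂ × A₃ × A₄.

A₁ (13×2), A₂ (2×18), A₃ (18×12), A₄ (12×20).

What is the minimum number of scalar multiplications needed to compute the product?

Adjacent pairs: A₁A₂ = 13·2·18 = 468; A₂A₃ = 2·18·12 = 432; A₃A₄ = 18·12·20 = 4320.
Length 3: A₁..A₃: k=1: 0+432+13·2·12=744; k=2: 468+0+13·18·12=3276 → min 744 | A₂..A₄: k=2: 0+4320+2·18·20=5040; k=3: 432+0+2·12·20=912 → min 912.
Length 4: A₁..A₄: k=1: 0+912+13·2·20=1432; k=2: 468+4320+13·18·20=9468; k=3: 744+0+13·12·20=3864 → min 1432.
Optimal order: (A₁ × ((A₂ × A₃) × A₄)) with cost 1432.

1432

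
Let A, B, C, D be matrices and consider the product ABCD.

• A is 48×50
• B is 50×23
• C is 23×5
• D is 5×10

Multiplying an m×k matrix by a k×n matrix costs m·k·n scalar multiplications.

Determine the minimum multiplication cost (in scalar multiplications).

20150

Adjacent pairs: AB = 48·50·23 = 55200; BC = 50·23·5 = 5750; CD = 23·5·10 = 1150.
Length 3: A..C: k=1: 0+5750+48·50·5=17750; k=2: 55200+0+48·23·5=60720 → min 17750 | B..D: k=2: 0+1150+50·23·10=12650; k=3: 5750+0+50·5·10=8250 → min 8250.
Length 4: A..D: k=1: 0+8250+48·50·10=32250; k=2: 55200+1150+48·23·10=67390; k=3: 17750+0+48·5·10=20150 → min 20150.
Optimal order: ((A(BC))D) with cost 20150.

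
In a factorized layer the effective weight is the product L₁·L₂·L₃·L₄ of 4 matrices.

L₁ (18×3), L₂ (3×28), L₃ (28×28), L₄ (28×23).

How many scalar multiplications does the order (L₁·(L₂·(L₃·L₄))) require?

(L₃·L₄): 28×28 by 28×23 → 28×23, cost 28·28·23 = 18032
(L₂·(L₃·L₄)): 3×28 by 28×23 → 3×23, cost 3·28·23 = 1932; cumulative 19964
(L₁·(L₂·(L₃·L₄))): 18×3 by 3×23 → 18×23, cost 18·3·23 = 1242; cumulative 21206
Total: 21206 scalar multiplications.

21206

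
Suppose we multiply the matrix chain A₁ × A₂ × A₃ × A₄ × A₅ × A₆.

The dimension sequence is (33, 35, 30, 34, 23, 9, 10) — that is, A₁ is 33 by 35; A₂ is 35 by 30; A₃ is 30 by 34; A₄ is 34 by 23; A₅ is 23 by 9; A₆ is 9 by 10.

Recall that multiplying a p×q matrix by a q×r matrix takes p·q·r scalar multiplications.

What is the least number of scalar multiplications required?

39033

Adjacent pairs: A₁A₂ = 33·35·30 = 34650; A₂A₃ = 35·30·34 = 35700; A₃A₄ = 30·34·23 = 23460; A₄A₅ = 34·23·9 = 7038; A₅A₆ = 23·9·10 = 2070.
Length 3: A₁..A₃: k=1: 0+35700+33·35·34=74970; k=2: 34650+0+33·30·34=68310 → min 68310 | A₂..A₄: k=2: 0+23460+35·30·23=47610; k=3: 35700+0+35·34·23=63070 → min 47610 | A₃..A₅: k=3: 0+7038+30·34·9=16218; k=4: 23460+0+30·23·9=29670 → min 16218 | A₄..A₆: k=4: 0+2070+34·23·10=9890; k=5: 7038+0+34·9·10=10098 → min 9890.
Length 4: A₁..A₄: k=1: 0+47610+33·35·23=74175; k=2: 34650+23460+33·30·23=80880; k=3: 68310+0+33·34·23=94116 → min 74175 | A₂..A₅: k=2: 0+16218+35·30·9=25668; k=3: 35700+7038+35·34·9=53448; k=4: 47610+0+35·23·9=54855 → min 25668 | A₃..A₆: k=3: 0+9890+30·34·10=20090; k=4: 23460+2070+30·23·10=32430; k=5: 16218+0+30·9·10=18918 → min 18918.
Length 5: A₁..A₅: k=1: 0+25668+33·35·9=36063; k=2: 34650+16218+33·30·9=59778; k=3: 68310+7038+33·34·9=85446; k=4: 74175+0+33·23·9=81006 → min 36063 | A₂..A₆: k=2: 0+18918+35·30·10=29418; k=3: 35700+9890+35·34·10=57490; k=4: 47610+2070+35·23·10=57730; k=5: 25668+0+35·9·10=28818 → min 28818.
Length 6: A₁..A₆: k=1: 0+28818+33·35·10=40368; k=2: 34650+18918+33·30·10=63468; k=3: 68310+9890+33·34·10=89420; k=4: 74175+2070+33·23·10=83835; k=5: 36063+0+33·9·10=39033 → min 39033.
Optimal order: ((A₁ × (A₂ × (A₃ × (A₄ × A₅)))) × A₆) with cost 39033.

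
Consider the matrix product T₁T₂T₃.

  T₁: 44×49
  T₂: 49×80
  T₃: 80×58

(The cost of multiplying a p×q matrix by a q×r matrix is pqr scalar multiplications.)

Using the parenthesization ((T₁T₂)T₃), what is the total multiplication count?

376640

(T₁T₂): 44×49 by 49×80 → 44×80, cost 44·49·80 = 172480
((T₁T₂)T₃): 44×80 by 80×58 → 44×58, cost 44·80·58 = 204160; cumulative 376640
Total: 376640 scalar multiplications.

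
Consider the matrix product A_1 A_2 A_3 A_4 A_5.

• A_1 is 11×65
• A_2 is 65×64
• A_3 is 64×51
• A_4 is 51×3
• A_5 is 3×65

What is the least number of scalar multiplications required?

26562

Adjacent pairs: A_1A_2 = 11·65·64 = 45760; A_2A_3 = 65·64·51 = 212160; A_3A_4 = 64·51·3 = 9792; A_4A_5 = 51·3·65 = 9945.
Length 3: A_1..A_3: k=1: 0+212160+11·65·51=248625; k=2: 45760+0+11·64·51=81664 → min 81664 | A_2..A_4: k=2: 0+9792+65·64·3=22272; k=3: 212160+0+65·51·3=222105 → min 22272 | A_3..A_5: k=3: 0+9945+64·51·65=222105; k=4: 9792+0+64·3·65=22272 → min 22272.
Length 4: A_1..A_4: k=1: 0+22272+11·65·3=24417; k=2: 45760+9792+11·64·3=57664; k=3: 81664+0+11·51·3=83347 → min 24417 | A_2..A_5: k=2: 0+22272+65·64·65=292672; k=3: 212160+9945+65·51·65=437580; k=4: 22272+0+65·3·65=34947 → min 34947.
Length 5: A_1..A_5: k=1: 0+34947+11·65·65=81422; k=2: 45760+22272+11·64·65=113792; k=3: 81664+9945+11·51·65=128074; k=4: 24417+0+11·3·65=26562 → min 26562.
Optimal order: ((A_1 (A_2 (A_3 A_4))) A_5) with cost 26562.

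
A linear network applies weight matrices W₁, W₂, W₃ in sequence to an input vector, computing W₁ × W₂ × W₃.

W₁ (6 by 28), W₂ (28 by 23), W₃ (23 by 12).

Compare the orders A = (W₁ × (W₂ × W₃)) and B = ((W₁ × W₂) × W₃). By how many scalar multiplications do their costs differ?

4224

Order A = (W₁ × (W₂ × W₃)): (W₂ × W₃): 28×23 by 23×12 → 28×12, cost 28·23·12 = 7728; (W₁ × (W₂ × W₃)): 6×28 by 28×12 → 6×12, cost 6·28·12 = 2016; cumulative 9744. Total 9744.
Order B = ((W₁ × W₂) × W₃): (W₁ × W₂): 6×28 by 28×23 → 6×23, cost 6·28·23 = 3864; ((W₁ × W₂) × W₃): 6×23 by 23×12 → 6×12, cost 6·23·12 = 1656; cumulative 5520. Total 5520.
Difference: |9744 − 5520| = 4224.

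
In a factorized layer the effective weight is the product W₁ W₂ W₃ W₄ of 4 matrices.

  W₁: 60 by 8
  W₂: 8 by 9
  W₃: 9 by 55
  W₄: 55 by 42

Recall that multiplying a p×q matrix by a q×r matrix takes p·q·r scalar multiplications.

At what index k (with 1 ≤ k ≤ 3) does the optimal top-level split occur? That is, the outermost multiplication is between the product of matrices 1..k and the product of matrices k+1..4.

Adjacent pairs: W₁W₂ = 60·8·9 = 4320; W₂W₃ = 8·9·55 = 3960; W₃W₄ = 9·55·42 = 20790.
Length 3: W₁..W₃: k=1: 0+3960+60·8·55=30360; k=2: 4320+0+60·9·55=34020 → min 30360 | W₂..W₄: k=2: 0+20790+8·9·42=23814; k=3: 3960+0+8·55·42=22440 → min 22440.
Top-level splits: k=1: (W₁..W₁)·(W₂..W₄) → 0+22440+60·8·42 = 42600; k=2: (W₁..W₂)·(W₃..W₄) → 4320+20790+60·9·42 = 47790; k=3: (W₁..W₃)·(W₄..W₄) → 30360+0+60·55·42 = 168960.
Best split is after W₁, i.e. k = 1.

1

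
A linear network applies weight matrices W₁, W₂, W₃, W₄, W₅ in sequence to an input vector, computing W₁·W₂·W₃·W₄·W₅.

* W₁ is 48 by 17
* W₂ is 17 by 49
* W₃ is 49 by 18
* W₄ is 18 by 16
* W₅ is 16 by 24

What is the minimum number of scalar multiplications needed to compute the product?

46002

Adjacent pairs: W₁W₂ = 48·17·49 = 39984; W₂W₃ = 17·49·18 = 14994; W₃W₄ = 49·18·16 = 14112; W₄W₅ = 18·16·24 = 6912.
Length 3: W₁..W₃: k=1: 0+14994+48·17·18=29682; k=2: 39984+0+48·49·18=82320 → min 29682 | W₂..W₄: k=2: 0+14112+17·49·16=27440; k=3: 14994+0+17·18·16=19890 → min 19890 | W₃..W₅: k=3: 0+6912+49·18·24=28080; k=4: 14112+0+49·16·24=32928 → min 28080.
Length 4: W₁..W₄: k=1: 0+19890+48·17·16=32946; k=2: 39984+14112+48·49·16=91728; k=3: 29682+0+48·18·16=43506 → min 32946 | W₂..W₅: k=2: 0+28080+17·49·24=48072; k=3: 14994+6912+17·18·24=29250; k=4: 19890+0+17·16·24=26418 → min 26418.
Length 5: W₁..W₅: k=1: 0+26418+48·17·24=46002; k=2: 39984+28080+48·49·24=124512; k=3: 29682+6912+48·18·24=57330; k=4: 32946+0+48·16·24=51378 → min 46002.
Optimal order: (W₁·(((W₂·W₃)·W₄)·W₅)) with cost 46002.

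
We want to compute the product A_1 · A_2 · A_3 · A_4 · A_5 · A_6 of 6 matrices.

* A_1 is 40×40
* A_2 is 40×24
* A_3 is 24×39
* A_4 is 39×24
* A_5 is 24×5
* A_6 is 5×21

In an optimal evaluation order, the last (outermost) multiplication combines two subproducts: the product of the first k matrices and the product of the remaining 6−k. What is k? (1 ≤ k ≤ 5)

Adjacent pairs: A_1A_2 = 40·40·24 = 38400; A_2A_3 = 40·24·39 = 37440; A_3A_4 = 24·39·24 = 22464; A_4A_5 = 39·24·5 = 4680; A_5A_6 = 24·5·21 = 2520.
Length 3: A_1..A_3: k=1: 0+37440+40·40·39=99840; k=2: 38400+0+40·24·39=75840 → min 75840 | A_2..A_4: k=2: 0+22464+40·24·24=45504; k=3: 37440+0+40·39·24=74880 → min 45504 | A_3..A_5: k=3: 0+4680+24·39·5=9360; k=4: 22464+0+24·24·5=25344 → min 9360 | A_4..A_6: k=4: 0+2520+39·24·21=22176; k=5: 4680+0+39·5·21=8775 → min 8775.
Length 4: A_1..A_4: k=1: 0+45504+40·40·24=83904; k=2: 38400+22464+40·24·24=83904; k=3: 75840+0+40·39·24=113280 → min 83904 | A_2..A_5: k=2: 0+9360+40·24·5=14160; k=3: 37440+4680+40·39·5=49920; k=4: 45504+0+40·24·5=50304 → min 14160 | A_3..A_6: k=3: 0+8775+24·39·21=28431; k=4: 22464+2520+24·24·21=37080; k=5: 9360+0+24·5·21=11880 → min 11880.
Length 5: A_1..A_5: k=1: 0+14160+40·40·5=22160; k=2: 38400+9360+40·24·5=52560; k=3: 75840+4680+40·39·5=88320; k=4: 83904+0+40·24·5=88704 → min 22160 | A_2..A_6: k=2: 0+11880+40·24·21=32040; k=3: 37440+8775+40·39·21=78975; k=4: 45504+2520+40·24·21=68184; k=5: 14160+0+40·5·21=18360 → min 18360.
Top-level splits: k=1: (A_1..A_1)·(A_2..A_6) → 0+18360+40·40·21 = 51960; k=2: (A_1..A_2)·(A_3..A_6) → 38400+11880+40·24·21 = 70440; k=3: (A_1..A_3)·(A_4..A_6) → 75840+8775+40·39·21 = 117375; k=4: (A_1..A_4)·(A_5..A_6) → 83904+2520+40·24·21 = 106584; k=5: (A_1..A_5)·(A_6..A_6) → 22160+0+40·5·21 = 26360.
Best split is after A_5, i.e. k = 5.

5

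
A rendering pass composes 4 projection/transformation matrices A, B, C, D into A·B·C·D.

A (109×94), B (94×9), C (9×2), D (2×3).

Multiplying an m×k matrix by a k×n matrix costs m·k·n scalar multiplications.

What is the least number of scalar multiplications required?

22838

Adjacent pairs: AB = 109·94·9 = 92214; BC = 94·9·2 = 1692; CD = 9·2·3 = 54.
Length 3: A..C: k=1: 0+1692+109·94·2=22184; k=2: 92214+0+109·9·2=94176 → min 22184 | B..D: k=2: 0+54+94·9·3=2592; k=3: 1692+0+94·2·3=2256 → min 2256.
Length 4: A..D: k=1: 0+2256+109·94·3=32994; k=2: 92214+54+109·9·3=95211; k=3: 22184+0+109·2·3=22838 → min 22838.
Optimal order: ((A·(B·C))·D) with cost 22838.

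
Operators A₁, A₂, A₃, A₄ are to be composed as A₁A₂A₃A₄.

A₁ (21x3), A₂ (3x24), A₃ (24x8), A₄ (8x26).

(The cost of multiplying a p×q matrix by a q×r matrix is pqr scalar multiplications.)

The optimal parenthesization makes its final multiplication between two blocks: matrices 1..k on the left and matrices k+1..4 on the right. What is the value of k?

Adjacent pairs: A₁A₂ = 21·3·24 = 1512; A₂A₃ = 3·24·8 = 576; A₃A₄ = 24·8·26 = 4992.
Length 3: A₁..A₃: k=1: 0+576+21·3·8=1080; k=2: 1512+0+21·24·8=5544 → min 1080 | A₂..A₄: k=2: 0+4992+3·24·26=6864; k=3: 576+0+3·8·26=1200 → min 1200.
Top-level splits: k=1: (A₁..A₁)·(A₂..A₄) → 0+1200+21·3·26 = 2838; k=2: (A₁..A₂)·(A₃..A₄) → 1512+4992+21·24·26 = 19608; k=3: (A₁..A₃)·(A₄..A₄) → 1080+0+21·8·26 = 5448.
Best split is after A₁, i.e. k = 1.

1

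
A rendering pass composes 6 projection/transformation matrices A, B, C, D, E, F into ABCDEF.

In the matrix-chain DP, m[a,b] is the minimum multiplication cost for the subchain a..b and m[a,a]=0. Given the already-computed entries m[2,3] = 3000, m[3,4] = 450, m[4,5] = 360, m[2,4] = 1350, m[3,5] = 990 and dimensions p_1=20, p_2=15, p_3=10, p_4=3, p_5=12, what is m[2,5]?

m[2,5] = min over k∈[2,4] of m[2,k]+m[k+1,5]+p_{1}·p_k·p_{5}.
k=2: 0 + 990 + 20·15·12 = 4590; k=3: 3000 + 360 + 20·10·12 = 5760; k=4: 1350 + 0 + 20·3·12 = 2070.
Minimum: 2070 at k=4.

2070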